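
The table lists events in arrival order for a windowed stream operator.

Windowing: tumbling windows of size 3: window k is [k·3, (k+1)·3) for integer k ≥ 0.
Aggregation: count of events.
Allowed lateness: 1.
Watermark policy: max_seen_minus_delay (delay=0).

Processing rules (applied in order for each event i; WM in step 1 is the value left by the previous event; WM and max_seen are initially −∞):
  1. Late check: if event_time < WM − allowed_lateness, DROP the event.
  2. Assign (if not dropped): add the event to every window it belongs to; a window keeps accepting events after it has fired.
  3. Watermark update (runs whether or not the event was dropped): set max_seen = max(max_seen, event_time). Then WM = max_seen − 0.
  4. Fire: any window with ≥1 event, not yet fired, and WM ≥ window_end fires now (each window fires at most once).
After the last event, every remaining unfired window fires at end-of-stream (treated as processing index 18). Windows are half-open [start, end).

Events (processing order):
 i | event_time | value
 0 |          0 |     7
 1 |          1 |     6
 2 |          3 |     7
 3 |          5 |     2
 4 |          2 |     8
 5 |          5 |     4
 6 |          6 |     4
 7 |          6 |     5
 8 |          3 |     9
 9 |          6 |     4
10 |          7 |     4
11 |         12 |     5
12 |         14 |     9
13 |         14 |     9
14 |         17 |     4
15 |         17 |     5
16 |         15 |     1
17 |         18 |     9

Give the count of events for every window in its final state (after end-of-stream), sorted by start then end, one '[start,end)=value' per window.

i=0 t=0 v=7: → [0,3); WM=0
i=1 t=1 v=6: → [0,3); WM=1
i=2 t=3 v=7: → [3,6); WM=3; [0,3) fires=2
i=3 t=5 v=2: → [3,6); WM=5
i=4 t=2 v=8: DROP (t<5-1); WM=5
i=5 t=5 v=4: → [3,6); WM=5
i=6 t=6 v=4: → [6,9); WM=6; [3,6) fires=3
i=7 t=6 v=5: → [6,9); WM=6
i=8 t=3 v=9: DROP (t<6-1); WM=6
i=9 t=6 v=4: → [6,9); WM=6
i=10 t=7 v=4: → [6,9); WM=7
i=11 t=12 v=5: → [12,15); WM=12; [6,9) fires=4
i=12 t=14 v=9: → [12,15); WM=14
i=13 t=14 v=9: → [12,15); WM=14
i=14 t=17 v=4: → [15,18); WM=17; [12,15) fires=3
i=15 t=17 v=5: → [15,18); WM=17
i=16 t=15 v=1: DROP (t<17-1); WM=17
i=17 t=18 v=9: → [18,21); WM=18; [15,18) fires=2

[0,3)=2 [3,6)=3 [6,9)=4 [12,15)=3 [15,18)=2 [18,21)=1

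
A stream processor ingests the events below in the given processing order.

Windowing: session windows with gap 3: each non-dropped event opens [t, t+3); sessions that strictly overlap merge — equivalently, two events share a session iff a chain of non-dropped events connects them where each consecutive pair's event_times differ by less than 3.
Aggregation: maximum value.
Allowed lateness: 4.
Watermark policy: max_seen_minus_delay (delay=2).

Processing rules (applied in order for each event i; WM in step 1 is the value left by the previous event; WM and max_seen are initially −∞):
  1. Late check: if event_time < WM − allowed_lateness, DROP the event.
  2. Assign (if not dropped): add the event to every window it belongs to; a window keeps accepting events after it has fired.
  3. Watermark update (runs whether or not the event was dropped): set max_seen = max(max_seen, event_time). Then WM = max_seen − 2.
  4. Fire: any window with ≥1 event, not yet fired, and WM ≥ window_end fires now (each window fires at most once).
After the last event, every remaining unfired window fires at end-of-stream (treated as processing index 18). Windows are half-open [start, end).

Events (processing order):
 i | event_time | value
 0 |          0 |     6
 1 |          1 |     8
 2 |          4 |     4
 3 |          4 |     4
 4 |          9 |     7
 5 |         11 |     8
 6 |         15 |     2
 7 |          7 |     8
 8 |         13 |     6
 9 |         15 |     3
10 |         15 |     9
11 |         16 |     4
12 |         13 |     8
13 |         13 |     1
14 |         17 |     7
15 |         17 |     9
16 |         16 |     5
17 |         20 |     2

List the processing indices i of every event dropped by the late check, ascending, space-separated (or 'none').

i=0 t=0 v=6: → [0,3); WM=-2
i=1 t=1 v=8: → [0,4); WM=-1
i=2 t=4 v=4: → [4,7); WM=2
i=3 t=4 v=4: → [4,7); WM=2
i=4 t=9 v=7: → [9,12); WM=7
i=5 t=11 v=8: → [9,14); WM=9
i=6 t=15 v=2: → [15,18); WM=13
i=7 t=7 v=8: DROP (t<13-4); WM=13
i=8 t=13 v=6: → [9,18); WM=13
i=9 t=15 v=3: → [9,18); WM=13
i=10 t=15 v=9: → [9,18); WM=13
i=11 t=16 v=4: → [9,19); WM=14
i=12 t=13 v=8: → [9,19); WM=14
i=13 t=13 v=1: → [9,19); WM=14
i=14 t=17 v=7: → [9,20); WM=15
i=15 t=17 v=9: → [9,20); WM=15
i=16 t=16 v=5: → [9,20); WM=15
i=17 t=20 v=2: → [20,23); WM=18

7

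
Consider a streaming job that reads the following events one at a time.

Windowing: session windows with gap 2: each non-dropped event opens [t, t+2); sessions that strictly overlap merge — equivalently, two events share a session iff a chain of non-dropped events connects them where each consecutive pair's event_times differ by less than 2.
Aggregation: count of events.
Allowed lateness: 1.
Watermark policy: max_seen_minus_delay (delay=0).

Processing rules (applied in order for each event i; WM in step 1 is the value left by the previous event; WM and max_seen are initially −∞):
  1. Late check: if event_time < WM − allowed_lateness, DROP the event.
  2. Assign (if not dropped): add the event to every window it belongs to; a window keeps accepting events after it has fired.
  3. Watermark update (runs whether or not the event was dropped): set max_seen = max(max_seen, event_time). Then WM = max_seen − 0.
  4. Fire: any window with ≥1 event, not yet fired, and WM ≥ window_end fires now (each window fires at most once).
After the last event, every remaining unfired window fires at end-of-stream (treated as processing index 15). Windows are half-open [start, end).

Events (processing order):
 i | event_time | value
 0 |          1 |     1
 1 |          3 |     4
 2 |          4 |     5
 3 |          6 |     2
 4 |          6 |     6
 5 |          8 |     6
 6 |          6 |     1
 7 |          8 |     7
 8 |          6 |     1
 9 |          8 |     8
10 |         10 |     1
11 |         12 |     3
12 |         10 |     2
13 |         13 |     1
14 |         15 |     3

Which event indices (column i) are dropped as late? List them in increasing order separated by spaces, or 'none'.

6 8 12

i=0 t=1 v=1: → [1,3); WM=1
i=1 t=3 v=4: → [3,5); WM=3
i=2 t=4 v=5: → [3,6); WM=4
i=3 t=6 v=2: → [6,8); WM=6
i=4 t=6 v=6: → [6,8); WM=6
i=5 t=8 v=6: → [8,10); WM=8
i=6 t=6 v=1: DROP (t<8-1); WM=8
i=7 t=8 v=7: → [8,10); WM=8
i=8 t=6 v=1: DROP (t<8-1); WM=8
i=9 t=8 v=8: → [8,10); WM=8
i=10 t=10 v=1: → [10,12); WM=10
i=11 t=12 v=3: → [12,14); WM=12
i=12 t=10 v=2: DROP (t<12-1); WM=12
i=13 t=13 v=1: → [12,15); WM=13
i=14 t=15 v=3: → [15,17); WM=15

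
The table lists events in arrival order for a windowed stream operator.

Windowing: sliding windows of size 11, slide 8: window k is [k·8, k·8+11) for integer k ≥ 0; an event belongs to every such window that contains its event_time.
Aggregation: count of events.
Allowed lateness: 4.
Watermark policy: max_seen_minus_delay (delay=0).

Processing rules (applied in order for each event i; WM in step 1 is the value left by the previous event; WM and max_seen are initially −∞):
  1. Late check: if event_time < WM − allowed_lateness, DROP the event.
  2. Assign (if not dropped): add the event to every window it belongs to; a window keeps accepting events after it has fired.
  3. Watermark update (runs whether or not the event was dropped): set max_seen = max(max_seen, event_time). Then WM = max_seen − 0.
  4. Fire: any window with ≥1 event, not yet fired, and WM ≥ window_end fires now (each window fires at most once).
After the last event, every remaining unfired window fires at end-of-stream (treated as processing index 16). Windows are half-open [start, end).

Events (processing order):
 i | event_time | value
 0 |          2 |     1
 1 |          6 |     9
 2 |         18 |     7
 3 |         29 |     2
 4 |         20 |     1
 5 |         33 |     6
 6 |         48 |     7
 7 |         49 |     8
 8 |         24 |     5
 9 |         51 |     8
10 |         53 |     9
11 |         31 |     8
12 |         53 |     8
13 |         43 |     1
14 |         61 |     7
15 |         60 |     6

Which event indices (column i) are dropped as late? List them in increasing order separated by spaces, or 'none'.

4 8 11 13

i=0 t=2 v=1: → [0,11); WM=2
i=1 t=6 v=9: → [0,11); WM=6
i=2 t=18 v=7: → [16,27),[8,19); WM=18; [0,11) fires=2
i=3 t=29 v=2: → [24,35); WM=29; [8,19) fires=1 [16,27) fires=1
i=4 t=20 v=1: DROP (t<29-4); WM=29
i=5 t=33 v=6: → [32,43),[24,35); WM=33
i=6 t=48 v=7: → [48,59),[40,51); WM=48; [24,35) fires=2 [32,43) fires=1
i=7 t=49 v=8: → [48,59),[40,51); WM=49
i=8 t=24 v=5: DROP (t<49-4); WM=49
i=9 t=51 v=8: → [48,59); WM=51; [40,51) fires=2
i=10 t=53 v=9: → [48,59); WM=53
i=11 t=31 v=8: DROP (t<53-4); WM=53
i=12 t=53 v=8: → [48,59); WM=53
i=13 t=43 v=1: DROP (t<53-4); WM=53
i=14 t=61 v=7: → [56,67); WM=61; [48,59) fires=5
i=15 t=60 v=6: → [56,67); WM=61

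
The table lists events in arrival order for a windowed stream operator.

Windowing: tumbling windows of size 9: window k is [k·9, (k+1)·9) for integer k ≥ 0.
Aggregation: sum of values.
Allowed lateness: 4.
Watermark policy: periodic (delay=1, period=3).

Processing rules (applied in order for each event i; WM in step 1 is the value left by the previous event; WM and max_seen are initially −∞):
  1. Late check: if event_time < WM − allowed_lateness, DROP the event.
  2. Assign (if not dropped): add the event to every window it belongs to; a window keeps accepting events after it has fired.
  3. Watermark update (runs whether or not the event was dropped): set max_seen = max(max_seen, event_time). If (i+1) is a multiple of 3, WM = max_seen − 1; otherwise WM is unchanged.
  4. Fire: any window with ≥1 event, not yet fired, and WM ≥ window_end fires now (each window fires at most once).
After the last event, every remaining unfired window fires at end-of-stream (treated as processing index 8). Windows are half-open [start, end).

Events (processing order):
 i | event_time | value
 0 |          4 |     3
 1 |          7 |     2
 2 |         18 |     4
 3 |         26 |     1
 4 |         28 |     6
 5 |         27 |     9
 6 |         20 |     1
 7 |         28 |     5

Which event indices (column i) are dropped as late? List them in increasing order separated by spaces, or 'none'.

6

i=0 t=4 v=3: → [0,9); WM=−∞
i=1 t=7 v=2: → [0,9); WM=−∞
i=2 t=18 v=4: → [18,27); WM=17; [0,9) fires=5
i=3 t=26 v=1: → [18,27); WM=17
i=4 t=28 v=6: → [27,36); WM=17
i=5 t=27 v=9: → [27,36); WM=27; [18,27) fires=5
i=6 t=20 v=1: DROP (t<27-4); WM=27
i=7 t=28 v=5: → [27,36); WM=27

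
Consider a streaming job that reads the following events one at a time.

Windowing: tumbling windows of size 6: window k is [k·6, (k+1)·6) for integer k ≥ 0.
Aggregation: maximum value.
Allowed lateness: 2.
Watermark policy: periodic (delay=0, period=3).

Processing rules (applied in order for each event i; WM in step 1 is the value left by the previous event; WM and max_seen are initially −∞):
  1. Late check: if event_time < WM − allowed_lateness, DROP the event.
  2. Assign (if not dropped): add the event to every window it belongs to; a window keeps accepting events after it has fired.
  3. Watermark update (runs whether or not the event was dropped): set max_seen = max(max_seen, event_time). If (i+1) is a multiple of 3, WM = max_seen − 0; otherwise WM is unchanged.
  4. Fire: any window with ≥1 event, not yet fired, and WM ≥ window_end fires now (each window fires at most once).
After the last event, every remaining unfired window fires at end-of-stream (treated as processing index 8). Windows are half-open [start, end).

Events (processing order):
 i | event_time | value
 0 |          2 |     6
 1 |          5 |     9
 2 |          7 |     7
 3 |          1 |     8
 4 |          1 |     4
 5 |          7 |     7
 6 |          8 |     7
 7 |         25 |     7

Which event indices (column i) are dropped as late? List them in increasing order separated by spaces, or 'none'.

i=0 t=2 v=6: → [0,6); WM=−∞
i=1 t=5 v=9: → [0,6); WM=−∞
i=2 t=7 v=7: → [6,12); WM=7; [0,6) fires=9
i=3 t=1 v=8: DROP (t<7-2); WM=7
i=4 t=1 v=4: DROP (t<7-2); WM=7
i=5 t=7 v=7: → [6,12); WM=7
i=6 t=8 v=7: → [6,12); WM=7
i=7 t=25 v=7: → [24,30); WM=7

3 4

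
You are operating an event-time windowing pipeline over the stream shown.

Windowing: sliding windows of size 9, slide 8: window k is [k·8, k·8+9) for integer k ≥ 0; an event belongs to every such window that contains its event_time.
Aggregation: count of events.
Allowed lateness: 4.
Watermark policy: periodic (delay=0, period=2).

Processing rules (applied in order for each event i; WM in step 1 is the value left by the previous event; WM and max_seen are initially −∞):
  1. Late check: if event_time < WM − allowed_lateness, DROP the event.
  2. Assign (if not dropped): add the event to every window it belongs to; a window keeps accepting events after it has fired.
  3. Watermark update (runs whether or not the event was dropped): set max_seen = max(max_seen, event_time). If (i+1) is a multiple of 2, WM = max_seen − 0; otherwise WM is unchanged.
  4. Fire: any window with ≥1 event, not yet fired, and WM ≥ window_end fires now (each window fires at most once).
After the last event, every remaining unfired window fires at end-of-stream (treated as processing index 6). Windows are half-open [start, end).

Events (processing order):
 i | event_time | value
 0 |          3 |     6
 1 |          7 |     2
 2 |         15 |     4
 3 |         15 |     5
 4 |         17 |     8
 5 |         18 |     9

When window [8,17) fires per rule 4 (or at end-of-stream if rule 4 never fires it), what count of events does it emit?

2

i=0 t=3 v=6: → [0,9); WM=−∞
i=1 t=7 v=2: → [0,9); WM=7
i=2 t=15 v=4: → [8,17); WM=7
i=3 t=15 v=5: → [8,17); WM=15; [0,9) fires=2
i=4 t=17 v=8: → [16,25); WM=15
i=5 t=18 v=9: → [16,25); WM=18; [8,17) fires=2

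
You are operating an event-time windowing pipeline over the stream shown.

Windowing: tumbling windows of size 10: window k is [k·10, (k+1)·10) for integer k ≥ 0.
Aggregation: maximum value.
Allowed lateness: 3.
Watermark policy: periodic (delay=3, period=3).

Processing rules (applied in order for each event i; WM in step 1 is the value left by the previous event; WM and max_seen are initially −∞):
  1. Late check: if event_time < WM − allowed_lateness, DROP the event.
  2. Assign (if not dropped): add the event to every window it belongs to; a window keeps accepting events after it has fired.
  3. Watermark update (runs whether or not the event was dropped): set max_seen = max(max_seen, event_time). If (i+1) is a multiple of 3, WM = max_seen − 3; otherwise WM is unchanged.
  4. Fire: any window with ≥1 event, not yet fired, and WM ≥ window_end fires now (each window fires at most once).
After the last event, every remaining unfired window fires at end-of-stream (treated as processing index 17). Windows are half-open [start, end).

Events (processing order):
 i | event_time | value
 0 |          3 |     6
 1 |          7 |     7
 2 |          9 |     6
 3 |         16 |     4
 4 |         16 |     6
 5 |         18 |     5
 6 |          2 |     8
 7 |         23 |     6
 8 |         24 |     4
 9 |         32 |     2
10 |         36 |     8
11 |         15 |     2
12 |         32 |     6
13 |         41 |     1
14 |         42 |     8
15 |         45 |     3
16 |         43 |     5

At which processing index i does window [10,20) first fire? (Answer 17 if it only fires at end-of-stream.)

i=0 t=3 v=6: → [0,10); WM=−∞
i=1 t=7 v=7: → [0,10); WM=−∞
i=2 t=9 v=6: → [0,10); WM=6
i=3 t=16 v=4: → [10,20); WM=6
i=4 t=16 v=6: → [10,20); WM=6
i=5 t=18 v=5: → [10,20); WM=15; [0,10) fires=7
i=6 t=2 v=8: DROP (t<15-3); WM=15
i=7 t=23 v=6: → [20,30); WM=15
i=8 t=24 v=4: → [20,30); WM=21; [10,20) fires=6
i=9 t=32 v=2: → [30,40); WM=21
i=10 t=36 v=8: → [30,40); WM=21
i=11 t=15 v=2: DROP (t<21-3); WM=33; [20,30) fires=6
i=12 t=32 v=6: → [30,40); WM=33
i=13 t=41 v=1: → [40,50); WM=33
i=14 t=42 v=8: → [40,50); WM=39
i=15 t=45 v=3: → [40,50); WM=39
i=16 t=43 v=5: → [40,50); WM=39

8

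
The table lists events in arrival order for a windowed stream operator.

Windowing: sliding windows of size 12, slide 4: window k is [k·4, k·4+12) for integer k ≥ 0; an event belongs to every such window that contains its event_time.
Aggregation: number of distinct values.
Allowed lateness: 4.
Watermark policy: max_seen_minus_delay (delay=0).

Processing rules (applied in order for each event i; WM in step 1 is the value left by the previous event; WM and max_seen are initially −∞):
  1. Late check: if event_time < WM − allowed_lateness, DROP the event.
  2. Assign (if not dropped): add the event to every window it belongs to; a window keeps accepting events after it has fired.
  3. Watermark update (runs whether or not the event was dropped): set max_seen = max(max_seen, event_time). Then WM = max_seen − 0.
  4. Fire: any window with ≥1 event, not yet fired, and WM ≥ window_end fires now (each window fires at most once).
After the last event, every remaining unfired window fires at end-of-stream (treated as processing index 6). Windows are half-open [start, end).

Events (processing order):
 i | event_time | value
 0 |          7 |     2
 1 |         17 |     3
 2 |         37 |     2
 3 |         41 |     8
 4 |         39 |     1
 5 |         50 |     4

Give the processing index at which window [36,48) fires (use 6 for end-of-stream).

5

i=0 t=7 v=2: → [4,16),[0,12); WM=7
i=1 t=17 v=3: → [16,28),[12,24),[8,20); WM=17; [0,12) fires=1 [4,16) fires=1
i=2 t=37 v=2: → [36,48),[32,44),[28,40); WM=37; [8,20) fires=1 [12,24) fires=1 [16,28) fires=1
i=3 t=41 v=8: → [40,52),[36,48),[32,44); WM=41; [28,40) fires=1
i=4 t=39 v=1: → [36,48),[32,44),[28,40); WM=41
i=5 t=50 v=4: → [48,60),[44,56),[40,52); WM=50; [32,44) fires=3 [36,48) fires=3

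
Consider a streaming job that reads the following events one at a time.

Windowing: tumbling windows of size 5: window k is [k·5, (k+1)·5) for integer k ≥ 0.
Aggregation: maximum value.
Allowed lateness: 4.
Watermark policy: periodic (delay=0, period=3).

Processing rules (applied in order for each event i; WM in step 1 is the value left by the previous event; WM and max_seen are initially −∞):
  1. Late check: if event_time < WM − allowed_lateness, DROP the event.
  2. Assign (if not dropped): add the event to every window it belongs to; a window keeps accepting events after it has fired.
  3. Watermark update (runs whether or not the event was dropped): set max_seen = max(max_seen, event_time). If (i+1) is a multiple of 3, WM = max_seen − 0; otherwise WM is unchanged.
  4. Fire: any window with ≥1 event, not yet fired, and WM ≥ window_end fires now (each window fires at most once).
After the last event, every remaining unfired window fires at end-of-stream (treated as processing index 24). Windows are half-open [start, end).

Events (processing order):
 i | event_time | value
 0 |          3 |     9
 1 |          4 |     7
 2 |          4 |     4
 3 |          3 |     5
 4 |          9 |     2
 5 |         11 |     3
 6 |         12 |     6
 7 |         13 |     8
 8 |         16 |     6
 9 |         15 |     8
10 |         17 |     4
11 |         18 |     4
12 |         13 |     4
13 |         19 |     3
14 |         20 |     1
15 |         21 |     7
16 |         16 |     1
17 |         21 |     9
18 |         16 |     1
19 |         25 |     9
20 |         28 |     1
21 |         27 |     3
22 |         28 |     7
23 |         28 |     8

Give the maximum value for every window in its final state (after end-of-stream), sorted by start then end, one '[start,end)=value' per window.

i=0 t=3 v=9: → [0,5); WM=−∞
i=1 t=4 v=7: → [0,5); WM=−∞
i=2 t=4 v=4: → [0,5); WM=4
i=3 t=3 v=5: → [0,5); WM=4
i=4 t=9 v=2: → [5,10); WM=4
i=5 t=11 v=3: → [10,15); WM=11; [0,5) fires=9 [5,10) fires=2
i=6 t=12 v=6: → [10,15); WM=11
i=7 t=13 v=8: → [10,15); WM=11
i=8 t=16 v=6: → [15,20); WM=16; [10,15) fires=8
i=9 t=15 v=8: → [15,20); WM=16
i=10 t=17 v=4: → [15,20); WM=16
i=11 t=18 v=4: → [15,20); WM=18
i=12 t=13 v=4: DROP (t<18-4); WM=18
i=13 t=19 v=3: → [15,20); WM=18
i=14 t=20 v=1: → [20,25); WM=20; [15,20) fires=8
i=15 t=21 v=7: → [20,25); WM=20
i=16 t=16 v=1: → [15,20); WM=20
i=17 t=21 v=9: → [20,25); WM=21
i=18 t=16 v=1: DROP (t<21-4); WM=21
i=19 t=25 v=9: → [25,30); WM=21
i=20 t=28 v=1: → [25,30); WM=28; [20,25) fires=9
i=21 t=27 v=3: → [25,30); WM=28
i=22 t=28 v=7: → [25,30); WM=28
i=23 t=28 v=8: → [25,30); WM=28

[0,5)=9 [5,10)=2 [10,15)=8 [15,20)=8 [20,25)=9 [25,30)=9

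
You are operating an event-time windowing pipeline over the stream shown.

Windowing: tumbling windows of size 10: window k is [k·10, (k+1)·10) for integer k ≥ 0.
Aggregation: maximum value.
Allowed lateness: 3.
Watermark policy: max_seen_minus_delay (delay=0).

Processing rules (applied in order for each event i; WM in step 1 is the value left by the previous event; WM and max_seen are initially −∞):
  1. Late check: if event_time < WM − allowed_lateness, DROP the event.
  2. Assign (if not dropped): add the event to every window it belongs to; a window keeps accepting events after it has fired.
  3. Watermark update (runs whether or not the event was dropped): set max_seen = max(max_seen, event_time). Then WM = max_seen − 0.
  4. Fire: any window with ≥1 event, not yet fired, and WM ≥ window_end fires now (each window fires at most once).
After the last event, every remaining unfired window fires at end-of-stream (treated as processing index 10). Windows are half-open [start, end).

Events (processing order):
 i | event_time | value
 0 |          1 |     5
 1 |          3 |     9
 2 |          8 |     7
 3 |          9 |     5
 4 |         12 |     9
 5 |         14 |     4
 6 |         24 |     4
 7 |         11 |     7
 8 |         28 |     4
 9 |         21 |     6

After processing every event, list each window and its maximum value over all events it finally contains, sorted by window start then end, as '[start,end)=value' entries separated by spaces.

[0,10)=9 [10,20)=9 [20,30)=4

i=0 t=1 v=5: → [0,10); WM=1
i=1 t=3 v=9: → [0,10); WM=3
i=2 t=8 v=7: → [0,10); WM=8
i=3 t=9 v=5: → [0,10); WM=9
i=4 t=12 v=9: → [10,20); WM=12; [0,10) fires=9
i=5 t=14 v=4: → [10,20); WM=14
i=6 t=24 v=4: → [20,30); WM=24; [10,20) fires=9
i=7 t=11 v=7: DROP (t<24-3); WM=24
i=8 t=28 v=4: → [20,30); WM=28
i=9 t=21 v=6: DROP (t<28-3); WM=28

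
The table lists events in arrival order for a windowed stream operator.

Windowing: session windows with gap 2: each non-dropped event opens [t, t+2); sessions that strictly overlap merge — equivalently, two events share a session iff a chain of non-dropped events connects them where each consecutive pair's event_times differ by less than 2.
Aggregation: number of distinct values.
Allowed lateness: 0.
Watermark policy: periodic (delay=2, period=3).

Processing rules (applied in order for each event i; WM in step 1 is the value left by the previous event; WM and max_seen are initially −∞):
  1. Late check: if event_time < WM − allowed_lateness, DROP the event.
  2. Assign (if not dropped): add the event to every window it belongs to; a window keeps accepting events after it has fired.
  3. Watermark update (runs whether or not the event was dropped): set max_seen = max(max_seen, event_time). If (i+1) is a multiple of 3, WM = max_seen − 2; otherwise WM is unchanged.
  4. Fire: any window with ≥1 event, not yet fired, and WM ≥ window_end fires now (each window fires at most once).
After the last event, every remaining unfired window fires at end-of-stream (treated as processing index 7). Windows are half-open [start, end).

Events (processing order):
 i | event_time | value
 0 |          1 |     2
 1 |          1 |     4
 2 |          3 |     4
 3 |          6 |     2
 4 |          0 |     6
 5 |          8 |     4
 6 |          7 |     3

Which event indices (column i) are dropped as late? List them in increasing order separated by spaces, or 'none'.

4

i=0 t=1 v=2: → [1,3); WM=−∞
i=1 t=1 v=4: → [1,3); WM=−∞
i=2 t=3 v=4: → [3,5); WM=1
i=3 t=6 v=2: → [6,8); WM=1
i=4 t=0 v=6: DROP (t<1-0); WM=1
i=5 t=8 v=4: → [8,10); WM=6
i=6 t=7 v=3: → [6,10); WM=6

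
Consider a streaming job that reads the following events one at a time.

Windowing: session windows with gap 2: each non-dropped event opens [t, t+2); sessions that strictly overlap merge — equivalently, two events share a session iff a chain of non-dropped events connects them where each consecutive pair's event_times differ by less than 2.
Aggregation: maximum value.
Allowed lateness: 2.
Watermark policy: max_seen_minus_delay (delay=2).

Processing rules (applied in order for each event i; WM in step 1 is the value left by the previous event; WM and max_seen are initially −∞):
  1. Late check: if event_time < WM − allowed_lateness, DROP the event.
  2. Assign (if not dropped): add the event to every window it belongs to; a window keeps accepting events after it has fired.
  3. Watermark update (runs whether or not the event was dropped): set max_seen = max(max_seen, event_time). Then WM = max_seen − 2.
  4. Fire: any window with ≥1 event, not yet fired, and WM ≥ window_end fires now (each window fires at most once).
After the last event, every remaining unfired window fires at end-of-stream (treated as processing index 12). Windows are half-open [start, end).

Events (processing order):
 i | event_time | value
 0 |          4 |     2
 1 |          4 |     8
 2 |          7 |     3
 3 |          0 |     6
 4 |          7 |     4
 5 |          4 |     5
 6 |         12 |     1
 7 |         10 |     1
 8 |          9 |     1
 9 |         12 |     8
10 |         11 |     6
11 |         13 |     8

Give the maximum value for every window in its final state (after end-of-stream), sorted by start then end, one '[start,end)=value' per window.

i=0 t=4 v=2: → [4,6); WM=2
i=1 t=4 v=8: → [4,6); WM=2
i=2 t=7 v=3: → [7,9); WM=5
i=3 t=0 v=6: DROP (t<5-2); WM=5
i=4 t=7 v=4: → [7,9); WM=5
i=5 t=4 v=5: → [4,6); WM=5
i=6 t=12 v=1: → [12,14); WM=10
i=7 t=10 v=1: → [10,12); WM=10
i=8 t=9 v=1: → [9,12); WM=10
i=9 t=12 v=8: → [12,14); WM=10
i=10 t=11 v=6: → [9,14); WM=10
i=11 t=13 v=8: → [9,15); WM=11

[4,6)=8 [7,9)=4 [9,15)=8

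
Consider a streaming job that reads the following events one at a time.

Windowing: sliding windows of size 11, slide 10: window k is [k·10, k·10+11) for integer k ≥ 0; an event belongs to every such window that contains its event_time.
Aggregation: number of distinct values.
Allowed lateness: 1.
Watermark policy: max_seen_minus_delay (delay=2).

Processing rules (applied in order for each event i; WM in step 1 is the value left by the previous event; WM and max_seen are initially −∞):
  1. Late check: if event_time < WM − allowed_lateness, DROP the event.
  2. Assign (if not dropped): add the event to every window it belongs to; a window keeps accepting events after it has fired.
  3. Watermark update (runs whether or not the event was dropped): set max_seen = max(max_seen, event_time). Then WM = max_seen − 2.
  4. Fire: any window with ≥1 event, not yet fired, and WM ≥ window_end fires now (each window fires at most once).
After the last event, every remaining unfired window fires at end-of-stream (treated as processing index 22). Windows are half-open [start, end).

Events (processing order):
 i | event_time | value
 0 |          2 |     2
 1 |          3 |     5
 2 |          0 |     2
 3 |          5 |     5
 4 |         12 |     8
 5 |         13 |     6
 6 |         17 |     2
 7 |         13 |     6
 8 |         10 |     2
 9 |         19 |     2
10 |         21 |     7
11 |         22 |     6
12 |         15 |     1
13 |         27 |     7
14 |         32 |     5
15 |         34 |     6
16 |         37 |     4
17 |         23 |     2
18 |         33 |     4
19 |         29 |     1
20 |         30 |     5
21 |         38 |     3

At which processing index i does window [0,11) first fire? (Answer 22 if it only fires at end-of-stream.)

i=0 t=2 v=2: → [0,11); WM=0
i=1 t=3 v=5: → [0,11); WM=1
i=2 t=0 v=2: → [0,11); WM=1
i=3 t=5 v=5: → [0,11); WM=3
i=4 t=12 v=8: → [10,21); WM=10
i=5 t=13 v=6: → [10,21); WM=11; [0,11) fires=2
i=6 t=17 v=2: → [10,21); WM=15
i=7 t=13 v=6: DROP (t<15-1); WM=15
i=8 t=10 v=2: DROP (t<15-1); WM=15
i=9 t=19 v=2: → [10,21); WM=17
i=10 t=21 v=7: → [20,31); WM=19
i=11 t=22 v=6: → [20,31); WM=20
i=12 t=15 v=1: DROP (t<20-1); WM=20
i=13 t=27 v=7: → [20,31); WM=25; [10,21) fires=3
i=14 t=32 v=5: → [30,41); WM=30
i=15 t=34 v=6: → [30,41); WM=32; [20,31) fires=2
i=16 t=37 v=4: → [30,41); WM=35
i=17 t=23 v=2: DROP (t<35-1); WM=35
i=18 t=33 v=4: DROP (t<35-1); WM=35
i=19 t=29 v=1: DROP (t<35-1); WM=35
i=20 t=30 v=5: DROP (t<35-1); WM=35
i=21 t=38 v=3: → [30,41); WM=36

5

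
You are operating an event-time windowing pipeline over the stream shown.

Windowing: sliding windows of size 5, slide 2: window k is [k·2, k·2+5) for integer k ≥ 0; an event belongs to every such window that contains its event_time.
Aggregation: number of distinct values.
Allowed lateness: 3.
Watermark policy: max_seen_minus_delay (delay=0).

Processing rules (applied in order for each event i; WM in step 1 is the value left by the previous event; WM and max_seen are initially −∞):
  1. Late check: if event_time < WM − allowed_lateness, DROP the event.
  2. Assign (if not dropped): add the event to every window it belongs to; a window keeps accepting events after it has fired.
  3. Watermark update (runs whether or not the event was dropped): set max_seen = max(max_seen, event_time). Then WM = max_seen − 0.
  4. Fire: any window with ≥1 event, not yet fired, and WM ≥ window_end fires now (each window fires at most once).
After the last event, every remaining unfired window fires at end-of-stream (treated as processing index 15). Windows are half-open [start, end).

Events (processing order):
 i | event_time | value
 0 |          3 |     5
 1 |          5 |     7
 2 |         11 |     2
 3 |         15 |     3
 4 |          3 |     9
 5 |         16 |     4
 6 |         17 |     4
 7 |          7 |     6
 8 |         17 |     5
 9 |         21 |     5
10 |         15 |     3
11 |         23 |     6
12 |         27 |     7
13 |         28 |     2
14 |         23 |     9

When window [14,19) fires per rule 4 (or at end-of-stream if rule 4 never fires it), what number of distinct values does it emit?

3

i=0 t=3 v=5: → [2,7),[0,5); WM=3
i=1 t=5 v=7: → [4,9),[2,7); WM=5; [0,5) fires=1
i=2 t=11 v=2: → [10,15),[8,13); WM=11; [2,7) fires=2 [4,9) fires=1
i=3 t=15 v=3: → [14,19),[12,17); WM=15; [8,13) fires=1 [10,15) fires=1
i=4 t=3 v=9: DROP (t<15-3); WM=15
i=5 t=16 v=4: → [16,21),[14,19),[12,17); WM=16
i=6 t=17 v=4: → [16,21),[14,19); WM=17; [12,17) fires=2
i=7 t=7 v=6: DROP (t<17-3); WM=17
i=8 t=17 v=5: → [16,21),[14,19); WM=17
i=9 t=21 v=5: → [20,25),[18,23); WM=21; [14,19) fires=3 [16,21) fires=2
i=10 t=15 v=3: DROP (t<21-3); WM=21
i=11 t=23 v=6: → [22,27),[20,25); WM=23; [18,23) fires=1
i=12 t=27 v=7: → [26,31),[24,29); WM=27; [20,25) fires=2 [22,27) fires=1
i=13 t=28 v=2: → [28,33),[26,31),[24,29); WM=28
i=14 t=23 v=9: DROP (t<28-3); WM=28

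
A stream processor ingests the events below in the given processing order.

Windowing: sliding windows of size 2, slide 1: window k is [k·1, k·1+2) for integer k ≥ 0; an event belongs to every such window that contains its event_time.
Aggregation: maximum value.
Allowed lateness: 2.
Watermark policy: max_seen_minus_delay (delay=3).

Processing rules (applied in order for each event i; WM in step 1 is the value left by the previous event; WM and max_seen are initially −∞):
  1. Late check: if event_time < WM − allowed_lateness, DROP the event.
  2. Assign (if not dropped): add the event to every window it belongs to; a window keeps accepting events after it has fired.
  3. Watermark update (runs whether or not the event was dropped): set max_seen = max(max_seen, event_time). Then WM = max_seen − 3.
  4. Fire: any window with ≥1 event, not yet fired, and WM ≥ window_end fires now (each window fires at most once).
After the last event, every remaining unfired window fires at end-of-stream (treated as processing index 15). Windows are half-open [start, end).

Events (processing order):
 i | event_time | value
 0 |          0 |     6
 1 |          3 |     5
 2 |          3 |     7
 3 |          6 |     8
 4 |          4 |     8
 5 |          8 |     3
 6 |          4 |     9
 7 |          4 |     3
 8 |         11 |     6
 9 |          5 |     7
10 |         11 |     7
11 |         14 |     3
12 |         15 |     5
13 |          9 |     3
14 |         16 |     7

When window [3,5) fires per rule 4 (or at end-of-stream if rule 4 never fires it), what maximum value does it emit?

8

i=0 t=0 v=6: → [0,2); WM=-3
i=1 t=3 v=5: → [3,5),[2,4); WM=0
i=2 t=3 v=7: → [3,5),[2,4); WM=0
i=3 t=6 v=8: → [6,8),[5,7); WM=3; [0,2) fires=6
i=4 t=4 v=8: → [4,6),[3,5); WM=3
i=5 t=8 v=3: → [8,10),[7,9); WM=5; [2,4) fires=7 [3,5) fires=8
i=6 t=4 v=9: → [4,6),[3,5); WM=5
i=7 t=4 v=3: → [4,6),[3,5); WM=5
i=8 t=11 v=6: → [11,13),[10,12); WM=8; [4,6) fires=9 [5,7) fires=8 [6,8) fires=8
i=9 t=5 v=7: DROP (t<8-2); WM=8
i=10 t=11 v=7: → [11,13),[10,12); WM=8
i=11 t=14 v=3: → [14,16),[13,15); WM=11; [7,9) fires=3 [8,10) fires=3
i=12 t=15 v=5: → [15,17),[14,16); WM=12; [10,12) fires=7
i=13 t=9 v=3: DROP (t<12-2); WM=12
i=14 t=16 v=7: → [16,18),[15,17); WM=13; [11,13) fires=7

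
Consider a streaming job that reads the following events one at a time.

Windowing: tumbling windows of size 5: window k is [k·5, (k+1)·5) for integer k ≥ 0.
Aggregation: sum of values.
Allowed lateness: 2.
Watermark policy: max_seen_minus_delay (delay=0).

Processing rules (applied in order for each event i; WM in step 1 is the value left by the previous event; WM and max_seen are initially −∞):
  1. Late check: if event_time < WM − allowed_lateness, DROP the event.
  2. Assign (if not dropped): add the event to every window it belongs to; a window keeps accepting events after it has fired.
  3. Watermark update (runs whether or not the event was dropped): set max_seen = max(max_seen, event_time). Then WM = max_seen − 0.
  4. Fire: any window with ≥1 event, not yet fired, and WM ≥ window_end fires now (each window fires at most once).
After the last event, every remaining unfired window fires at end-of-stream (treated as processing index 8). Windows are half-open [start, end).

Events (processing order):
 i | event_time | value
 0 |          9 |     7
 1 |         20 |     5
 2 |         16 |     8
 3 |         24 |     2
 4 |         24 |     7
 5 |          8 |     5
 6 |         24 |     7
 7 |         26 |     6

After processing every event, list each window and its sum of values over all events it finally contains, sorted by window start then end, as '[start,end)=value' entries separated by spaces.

i=0 t=9 v=7: → [5,10); WM=9
i=1 t=20 v=5: → [20,25); WM=20; [5,10) fires=7
i=2 t=16 v=8: DROP (t<20-2); WM=20
i=3 t=24 v=2: → [20,25); WM=24
i=4 t=24 v=7: → [20,25); WM=24
i=5 t=8 v=5: DROP (t<24-2); WM=24
i=6 t=24 v=7: → [20,25); WM=24
i=7 t=26 v=6: → [25,30); WM=26; [20,25) fires=21

[5,10)=7 [20,25)=21 [25,30)=6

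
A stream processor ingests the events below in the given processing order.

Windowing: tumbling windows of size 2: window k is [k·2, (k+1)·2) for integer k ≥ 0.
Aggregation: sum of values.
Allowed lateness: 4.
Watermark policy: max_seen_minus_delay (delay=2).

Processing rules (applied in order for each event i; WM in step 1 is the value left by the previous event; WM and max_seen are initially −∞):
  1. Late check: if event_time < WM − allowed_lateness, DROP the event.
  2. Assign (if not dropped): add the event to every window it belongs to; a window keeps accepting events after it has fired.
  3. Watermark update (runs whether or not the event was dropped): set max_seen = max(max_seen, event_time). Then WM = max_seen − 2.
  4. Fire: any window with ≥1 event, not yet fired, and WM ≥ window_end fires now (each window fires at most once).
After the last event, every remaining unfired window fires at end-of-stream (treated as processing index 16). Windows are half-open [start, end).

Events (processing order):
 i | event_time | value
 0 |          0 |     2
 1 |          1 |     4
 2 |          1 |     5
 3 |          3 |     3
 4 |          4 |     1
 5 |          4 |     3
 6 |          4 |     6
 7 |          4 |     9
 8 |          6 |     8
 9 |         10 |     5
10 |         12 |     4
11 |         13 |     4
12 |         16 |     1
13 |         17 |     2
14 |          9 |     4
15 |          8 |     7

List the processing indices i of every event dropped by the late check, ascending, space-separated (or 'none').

14 15

i=0 t=0 v=2: → [0,2); WM=-2
i=1 t=1 v=4: → [0,2); WM=-1
i=2 t=1 v=5: → [0,2); WM=-1
i=3 t=3 v=3: → [2,4); WM=1
i=4 t=4 v=1: → [4,6); WM=2; [0,2) fires=11
i=5 t=4 v=3: → [4,6); WM=2
i=6 t=4 v=6: → [4,6); WM=2
i=7 t=4 v=9: → [4,6); WM=2
i=8 t=6 v=8: → [6,8); WM=4; [2,4) fires=3
i=9 t=10 v=5: → [10,12); WM=8; [4,6) fires=19 [6,8) fires=8
i=10 t=12 v=4: → [12,14); WM=10
i=11 t=13 v=4: → [12,14); WM=11
i=12 t=16 v=1: → [16,18); WM=14; [10,12) fires=5 [12,14) fires=8
i=13 t=17 v=2: → [16,18); WM=15
i=14 t=9 v=4: DROP (t<15-4); WM=15
i=15 t=8 v=7: DROP (t<15-4); WM=15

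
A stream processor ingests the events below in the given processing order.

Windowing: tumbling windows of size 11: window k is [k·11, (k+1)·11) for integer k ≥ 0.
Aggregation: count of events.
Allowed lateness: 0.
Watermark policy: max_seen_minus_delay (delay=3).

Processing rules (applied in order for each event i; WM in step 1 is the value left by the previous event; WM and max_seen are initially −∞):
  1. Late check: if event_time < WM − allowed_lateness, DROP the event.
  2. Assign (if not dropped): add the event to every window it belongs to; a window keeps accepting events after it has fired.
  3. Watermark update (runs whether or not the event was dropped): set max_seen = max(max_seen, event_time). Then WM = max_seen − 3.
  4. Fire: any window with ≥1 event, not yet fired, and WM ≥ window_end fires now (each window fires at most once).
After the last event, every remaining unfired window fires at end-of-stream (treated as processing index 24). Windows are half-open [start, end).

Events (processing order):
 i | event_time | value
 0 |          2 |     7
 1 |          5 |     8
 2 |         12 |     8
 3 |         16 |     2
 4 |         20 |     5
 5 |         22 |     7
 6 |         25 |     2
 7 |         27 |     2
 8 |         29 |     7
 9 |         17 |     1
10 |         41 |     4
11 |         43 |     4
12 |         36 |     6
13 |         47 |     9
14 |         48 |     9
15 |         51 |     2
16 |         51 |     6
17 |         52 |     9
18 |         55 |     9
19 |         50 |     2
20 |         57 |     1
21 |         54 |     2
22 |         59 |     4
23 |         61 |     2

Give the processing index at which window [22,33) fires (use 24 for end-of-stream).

10

i=0 t=2 v=7: → [0,11); WM=-1
i=1 t=5 v=8: → [0,11); WM=2
i=2 t=12 v=8: → [11,22); WM=9
i=3 t=16 v=2: → [11,22); WM=13; [0,11) fires=2
i=4 t=20 v=5: → [11,22); WM=17
i=5 t=22 v=7: → [22,33); WM=19
i=6 t=25 v=2: → [22,33); WM=22; [11,22) fires=3
i=7 t=27 v=2: → [22,33); WM=24
i=8 t=29 v=7: → [22,33); WM=26
i=9 t=17 v=1: DROP (t<26-0); WM=26
i=10 t=41 v=4: → [33,44); WM=38; [22,33) fires=4
i=11 t=43 v=4: → [33,44); WM=40
i=12 t=36 v=6: DROP (t<40-0); WM=40
i=13 t=47 v=9: → [44,55); WM=44; [33,44) fires=2
i=14 t=48 v=9: → [44,55); WM=45
i=15 t=51 v=2: → [44,55); WM=48
i=16 t=51 v=6: → [44,55); WM=48
i=17 t=52 v=9: → [44,55); WM=49
i=18 t=55 v=9: → [55,66); WM=52
i=19 t=50 v=2: DROP (t<52-0); WM=52
i=20 t=57 v=1: → [55,66); WM=54
i=21 t=54 v=2: → [44,55); WM=54
i=22 t=59 v=4: → [55,66); WM=56; [44,55) fires=6
i=23 t=61 v=2: → [55,66); WM=58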